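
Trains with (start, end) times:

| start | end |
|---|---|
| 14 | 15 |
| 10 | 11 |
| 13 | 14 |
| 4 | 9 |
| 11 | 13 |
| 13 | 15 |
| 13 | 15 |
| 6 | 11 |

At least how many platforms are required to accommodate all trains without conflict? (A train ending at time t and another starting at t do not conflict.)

3

starts: [4, 6, 10, 11, 13, 13, 13, 14]
ends:   [9, 11, 11, 13, 14, 15, 15, 15]
s4→1 s6→2 e9→1 s10→2 e11→1 e11→0 s11→1 e13→0 s13→1 s13→2 s13→3  — peak 3.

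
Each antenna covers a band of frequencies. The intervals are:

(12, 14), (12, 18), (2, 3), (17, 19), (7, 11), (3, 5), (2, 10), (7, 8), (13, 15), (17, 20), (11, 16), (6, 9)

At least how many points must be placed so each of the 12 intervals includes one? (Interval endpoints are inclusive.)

4

Process intervals by earliest right end; each time one isn't hit yet, stab at its right endpoint.
By right end: [2,3]  [3,5]  [7,8]  [6,9]  [2,10]  [7,11]  [12,14]  [13,15]  [11,16]  [12,18]  [17,19]  [17,20]
[2,3] uncovered → point at 3; [7,8] uncovered → point at 8; [12,14] uncovered → point at 14; [17,19] uncovered → point at 19.
Points: 3, 8, 14, 19 (4 total).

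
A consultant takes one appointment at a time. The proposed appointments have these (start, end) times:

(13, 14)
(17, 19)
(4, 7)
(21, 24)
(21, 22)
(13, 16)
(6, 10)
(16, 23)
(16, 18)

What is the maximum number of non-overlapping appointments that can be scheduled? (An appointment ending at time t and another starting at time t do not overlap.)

Order by finish time; keep every interval that doesn't clash with the previous kept one.
Sorted by end: (4,7)  (6,10)  (13,14)  (13,16)  (16,18)  (17,19)  (21,22)  (16,23)  (21,24)
take (4,7); take (13,14); take (16,18); skip (17,19); take (21,22); skip (16,23); skip (21,24).
Selected 4 appointments.

4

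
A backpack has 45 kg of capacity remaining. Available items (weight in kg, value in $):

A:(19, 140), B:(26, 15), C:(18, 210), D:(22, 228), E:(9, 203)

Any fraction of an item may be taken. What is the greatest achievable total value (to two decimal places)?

599.55

Order: E (203/9=22.56) > C (210/18=11.67) > D (228/22=10.36) > A (140/19=7.37) > B (15/26=0.58)
Fill: take E (9 @ 203) → take C (18 @ 210) → take 18/22 of D → 186.55; 45/45 used.
Total value = 599.55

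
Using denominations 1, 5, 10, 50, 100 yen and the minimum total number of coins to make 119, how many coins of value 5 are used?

Use the largest denomination that fits, subtract, and repeat.
119 − 1×100→19 − 1×10→9 − 1×5→4 − 4×1→0
Count of 5: 1

1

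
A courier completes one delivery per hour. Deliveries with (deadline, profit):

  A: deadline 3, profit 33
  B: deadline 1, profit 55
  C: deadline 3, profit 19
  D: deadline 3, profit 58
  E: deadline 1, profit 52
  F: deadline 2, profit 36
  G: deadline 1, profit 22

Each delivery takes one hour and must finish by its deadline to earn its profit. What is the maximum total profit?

By profit: D(d3,58), B(d1,55), E(d1,52), F(d2,36), A(d3,33), G(d1,22), C(d3,19)
D→slot 3; B→slot 1; E skipped; F→slot 2; A skipped; G skipped; C skipped.
Profit = 55 + 36 + 58 = 149

149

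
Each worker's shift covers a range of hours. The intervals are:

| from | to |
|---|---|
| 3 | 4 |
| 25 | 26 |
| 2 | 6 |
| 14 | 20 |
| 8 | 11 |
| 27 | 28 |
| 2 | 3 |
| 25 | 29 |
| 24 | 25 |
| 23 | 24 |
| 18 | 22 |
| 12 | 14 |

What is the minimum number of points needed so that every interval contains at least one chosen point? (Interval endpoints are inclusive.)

7

Sort by right endpoint; whenever an interval is uncovered, place a point at its right end.
By right end: [2,3]  [3,4]  [2,6]  [8,11]  [12,14]  [14,20]  [18,22]  [23,24]  [24,25]  [25,26]  [27,28]  [25,29]
[2,3] uncovered → point at 3; [8,11] uncovered → point at 11; [12,14] uncovered → point at 14; [18,22] uncovered → point at 22; [23,24] uncovered → point at 24; [25,26] uncovered → point at 26; [27,28] uncovered → point at 28.
Points: 3, 11, 14, 22, 24, 26, 28 (7 total).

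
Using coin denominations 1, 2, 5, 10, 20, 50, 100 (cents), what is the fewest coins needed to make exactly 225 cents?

4

Use the largest denomination that fits, subtract, and repeat.
225 = 2×100 + 1×20 + 1×5
Total coins = 2 + 1 + 1 = 4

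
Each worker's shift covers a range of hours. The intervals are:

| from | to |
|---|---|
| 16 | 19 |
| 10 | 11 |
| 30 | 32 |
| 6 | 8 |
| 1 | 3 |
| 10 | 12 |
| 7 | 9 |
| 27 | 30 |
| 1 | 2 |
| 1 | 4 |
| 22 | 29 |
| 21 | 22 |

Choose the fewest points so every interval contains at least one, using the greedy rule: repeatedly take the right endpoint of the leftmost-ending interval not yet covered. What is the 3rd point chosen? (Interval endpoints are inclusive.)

Process intervals by earliest right end; each time one isn't hit yet, stab at its right endpoint.
By right end: [1,2]  [1,3]  [1,4]  [6,8]  [7,9]  [10,11]  [10,12]  [16,19]  [21,22]  [22,29]  [27,30]  [30,32]
[1,2] uncovered → point at 2; [6,8] uncovered → point at 8; [10,11] uncovered → point at 11; [16,19] uncovered → point at 19; [21,22] uncovered → point at 22; [27,30] uncovered → point at 30.
Points: 2, 8, 11, 19, 22, 30 (6 total).

11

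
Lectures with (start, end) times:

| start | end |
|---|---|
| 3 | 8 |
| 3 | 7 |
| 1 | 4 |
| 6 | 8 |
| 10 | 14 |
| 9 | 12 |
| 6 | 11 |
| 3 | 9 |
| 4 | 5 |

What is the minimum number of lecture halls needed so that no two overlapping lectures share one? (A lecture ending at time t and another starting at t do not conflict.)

5

The answer is the maximum number of intervals overlapping at any instant.
Events (time:±→running): 1:+→1 3:+→2 3:+→3 3:+→4 4:-→3 4:+→4 5:-→3 6:+→4 6:+→5 … peak 5.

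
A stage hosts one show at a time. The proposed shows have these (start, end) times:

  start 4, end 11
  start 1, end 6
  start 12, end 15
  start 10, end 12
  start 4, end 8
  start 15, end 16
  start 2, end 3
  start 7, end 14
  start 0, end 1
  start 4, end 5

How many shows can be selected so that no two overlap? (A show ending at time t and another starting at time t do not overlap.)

6

Sort by end time and greedily take each interval whose start is ≥ the last chosen end.
Sorted by end: (0,1)  (2,3)  (4,5)  (1,6)  (4,8)  (4,11)  (10,12)  (7,14)  (12,15)  (15,16)
take (0,1); take (2,3); take (4,5); skip (1,6); skip (4,8); take (10,12); take (12,15); take (15,16).
Selected 6 shows.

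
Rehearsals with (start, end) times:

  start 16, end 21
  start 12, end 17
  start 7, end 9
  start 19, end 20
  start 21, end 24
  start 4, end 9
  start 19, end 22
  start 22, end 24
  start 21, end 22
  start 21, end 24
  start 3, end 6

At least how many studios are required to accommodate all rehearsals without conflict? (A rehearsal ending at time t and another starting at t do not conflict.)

Count concurrent intervals with a sweep; the peak is the room count.
Events (time:±→running): 3:+→1 4:+→2 6:-→1 7:+→2 9:-→1 9:-→0 12:+→1 16:+→2 17:-→1 19:+→2 19:+→3 20:-→2 21:-→1 21:+→2 21:+→3 21:+→4 … peak 4.

4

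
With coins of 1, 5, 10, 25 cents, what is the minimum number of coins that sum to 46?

4

46 = 1×25 + 2×10 + 1×1
Total coins = 1 + 2 + 1 = 4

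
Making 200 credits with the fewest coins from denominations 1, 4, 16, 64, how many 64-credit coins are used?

200 = 3×64 + 2×4
Count of 64: 3

3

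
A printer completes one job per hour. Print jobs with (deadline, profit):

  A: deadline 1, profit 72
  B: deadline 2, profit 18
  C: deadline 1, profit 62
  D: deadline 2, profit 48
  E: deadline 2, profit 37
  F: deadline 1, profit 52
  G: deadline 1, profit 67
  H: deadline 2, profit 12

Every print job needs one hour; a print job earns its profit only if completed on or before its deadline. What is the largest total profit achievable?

120

By profit: A(d1,72), G(d1,67), C(d1,62), F(d1,52), D(d2,48), E(d2,37), B(d2,18), H(d2,12)
A→slot 1; G skipped; C skipped; F skipped; D→slot 2; E skipped; B skipped; H skipped.
Profit = 72 + 48 = 120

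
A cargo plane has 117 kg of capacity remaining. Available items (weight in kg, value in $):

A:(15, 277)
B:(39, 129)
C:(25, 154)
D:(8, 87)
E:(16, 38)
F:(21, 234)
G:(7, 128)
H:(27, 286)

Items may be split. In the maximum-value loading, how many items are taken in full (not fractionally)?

6

Greedy by value/weight ratio, highest first.
Order: A (277/15=18.47) > G (128/7=18.29) > F (234/21=11.14) > D (87/8=10.88) > H (286/27=10.59) > C (154/25=6.16) > B (129/39=3.31) > E (38/16=2.38)
Fill: take A (15 @ 277) → take G (7 @ 128) → take F (21 @ 234) → take D (8 @ 87) → take H (27 @ 286) → take C (25 @ 154) → take 14/39 of B → 46.31; 117/117 used.
6 item(s) taken whole; one partial (take 14/39 of B).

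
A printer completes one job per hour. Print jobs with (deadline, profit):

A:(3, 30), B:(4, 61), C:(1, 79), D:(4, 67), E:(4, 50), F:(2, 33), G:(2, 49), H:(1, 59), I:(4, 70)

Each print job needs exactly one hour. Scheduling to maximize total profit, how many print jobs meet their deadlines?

Sort by profit descending; place each in the latest free slot ≤ its deadline.
Profit order: C=79 I=70 D=67 B=61 H=59 E=50 G=49 F=33 A=30
Assign: C→slot 1, I→slot 4, D→slot 3, B→slot 2, H skipped, E skipped, G skipped, F skipped, A skipped.
Slots: [1:C] [2:B] [3:D] [4:I]
4 of 9 scheduled.

4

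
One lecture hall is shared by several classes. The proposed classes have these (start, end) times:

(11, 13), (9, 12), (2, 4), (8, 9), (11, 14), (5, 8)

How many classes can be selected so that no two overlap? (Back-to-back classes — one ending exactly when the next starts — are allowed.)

4

By end time: (2,4), (5,8), (8,9), (9,12), (11,13), (11,14).
Pick (2,4); next start ≥ 4 → (5,8); next start ≥ 8 → (8,9); next start ≥ 9 → (9,12).
Selected 4 classes.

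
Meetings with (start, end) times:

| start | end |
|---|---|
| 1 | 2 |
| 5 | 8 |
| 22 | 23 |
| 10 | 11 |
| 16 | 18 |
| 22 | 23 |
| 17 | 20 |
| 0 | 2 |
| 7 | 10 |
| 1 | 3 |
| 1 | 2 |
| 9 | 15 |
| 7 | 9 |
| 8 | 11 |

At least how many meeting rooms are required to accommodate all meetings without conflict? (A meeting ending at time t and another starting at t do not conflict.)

4

The answer is the maximum number of intervals overlapping at any instant.
starts: [0, 1, 1, 1, 5, 7, 7, 8, 9, 10, 16, 17, 22, 22]
ends:   [2, 2, 2, 3, 8, 9, 10, 11, 11, 15, 18, 20, 23, 23]
s0→1 s1→2 s1→3 s1→4  — peak 4.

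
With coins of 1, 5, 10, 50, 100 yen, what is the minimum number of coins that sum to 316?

Use the largest denomination that fits, subtract, and repeat.
316 = 3×100 + 1×10 + 1×5 + 1×1
Total coins = 3 + 1 + 1 + 1 = 6

6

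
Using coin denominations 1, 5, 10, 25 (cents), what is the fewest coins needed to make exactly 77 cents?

5

Greedy: take as many of the largest coin as possible, then repeat with the remainder.
77 = 3×25 + 2×1
Total coins = 3 + 2 = 5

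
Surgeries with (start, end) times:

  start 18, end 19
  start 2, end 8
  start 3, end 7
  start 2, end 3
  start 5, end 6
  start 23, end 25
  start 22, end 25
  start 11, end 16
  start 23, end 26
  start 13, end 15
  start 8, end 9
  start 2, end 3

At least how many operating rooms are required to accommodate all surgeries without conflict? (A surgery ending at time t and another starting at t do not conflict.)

3

The answer is the maximum number of intervals overlapping at any instant.
starts: [2, 2, 2, 3, 5, 8, 11, 13, 18, 22, 23, 23]
ends:   [3, 3, 6, 7, 8, 9, 15, 16, 19, 25, 25, 26]
s2→1 s2→2 s2→3  — peak 3.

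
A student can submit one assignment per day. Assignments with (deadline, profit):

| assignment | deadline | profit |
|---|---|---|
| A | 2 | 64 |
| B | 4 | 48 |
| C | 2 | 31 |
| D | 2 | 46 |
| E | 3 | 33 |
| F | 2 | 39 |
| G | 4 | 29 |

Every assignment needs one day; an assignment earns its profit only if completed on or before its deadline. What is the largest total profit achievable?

191

By profit: A(d2,64), B(d4,48), D(d2,46), F(d2,39), E(d3,33), C(d2,31), G(d4,29)
A→slot 2; B→slot 4; D→slot 1; F skipped; E→slot 3; C skipped; G skipped.
Profit = 46 + 64 + 33 + 48 = 191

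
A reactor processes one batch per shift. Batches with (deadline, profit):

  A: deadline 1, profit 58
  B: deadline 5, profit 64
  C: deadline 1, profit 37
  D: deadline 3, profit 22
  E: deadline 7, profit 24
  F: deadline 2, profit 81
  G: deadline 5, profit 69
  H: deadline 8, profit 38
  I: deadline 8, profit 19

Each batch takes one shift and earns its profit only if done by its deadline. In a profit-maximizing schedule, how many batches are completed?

Profit order: F=81 G=69 B=64 A=58 H=38 C=37 E=24 D=22 I=19
Assign: F→slot 2, G→slot 5, B→slot 4, A→slot 1, H→slot 8, C skipped, E→slot 7, D→slot 3, I→slot 6.
Slots: [1:A] [2:F] [3:D] [4:B] [5:G] [6:I] [7:E] [8:H]
8 of 9 scheduled.

8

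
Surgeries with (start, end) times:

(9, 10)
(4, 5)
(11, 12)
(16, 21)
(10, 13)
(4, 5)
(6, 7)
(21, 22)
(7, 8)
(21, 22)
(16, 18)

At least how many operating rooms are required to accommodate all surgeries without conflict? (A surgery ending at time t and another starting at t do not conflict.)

The answer is the maximum number of intervals overlapping at any instant.
starts: [4, 4, 6, 7, 9, 10, 11, 16, 16, 21, 21]
ends:   [5, 5, 7, 8, 10, 12, 13, 18, 21, 22, 22]
s4→1 s4→2  — peak 2.

2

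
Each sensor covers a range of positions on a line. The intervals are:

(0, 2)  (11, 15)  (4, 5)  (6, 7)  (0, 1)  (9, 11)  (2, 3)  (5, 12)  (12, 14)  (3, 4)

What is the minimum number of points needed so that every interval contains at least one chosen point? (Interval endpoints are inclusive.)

6

Sort by right endpoint; whenever an interval is uncovered, place a point at its right end.
By right end: [0,1]  [0,2]  [2,3]  [3,4]  [4,5]  [6,7]  [9,11]  [5,12]  [12,14]  [11,15]
[0,1] uncovered → point at 1; [2,3] uncovered → point at 3; [4,5] uncovered → point at 5; [6,7] uncovered → point at 7; [9,11] uncovered → point at 11; [12,14] uncovered → point at 14.
Points: 1, 3, 5, 7, 11, 14 (6 total).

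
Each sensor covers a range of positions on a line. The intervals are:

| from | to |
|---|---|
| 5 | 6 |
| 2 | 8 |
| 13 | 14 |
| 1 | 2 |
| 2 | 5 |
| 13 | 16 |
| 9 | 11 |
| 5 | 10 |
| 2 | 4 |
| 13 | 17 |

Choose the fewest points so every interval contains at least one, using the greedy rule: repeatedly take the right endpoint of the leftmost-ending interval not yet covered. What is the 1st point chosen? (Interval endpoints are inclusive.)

Sorted: [1,2] [2,4] [2,5] [5,6] [2,8] [5,10] [9,11] [13,14] [13,16] [13,17]
{[1,2],[2,4],[2,5]} hit by 2; {[5,6],[2,8],[5,10]} hit by 6; {[9,11]} hit by 11; {[13,14],[13,16],[13,17]} hit by 14.
Points: 2, 6, 11, 14 (4 total).

2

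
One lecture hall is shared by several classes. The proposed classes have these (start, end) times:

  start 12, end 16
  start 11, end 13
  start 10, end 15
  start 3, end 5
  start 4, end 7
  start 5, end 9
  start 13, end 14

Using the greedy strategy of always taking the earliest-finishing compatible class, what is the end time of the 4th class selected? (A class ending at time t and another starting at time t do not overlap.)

14

Sorted by end: (3,5)  (4,7)  (5,9)  (11,13)  (13,14)  (10,15)  (12,16)
take (3,5); take (5,9); take (11,13); take (13,14); skip (10,15); skip (12,16).
Selected: (3,5) (5,9) (11,13) (13,14)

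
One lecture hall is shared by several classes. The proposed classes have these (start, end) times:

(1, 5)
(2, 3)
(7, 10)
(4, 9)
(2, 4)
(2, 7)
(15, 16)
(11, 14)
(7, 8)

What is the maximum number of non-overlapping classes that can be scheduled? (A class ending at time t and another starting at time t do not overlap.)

By end time: (2,3), (2,4), (1,5), (2,7), (7,8), (4,9), (7,10), (11,14), (15,16).
Pick (2,3); next start ≥ 3 → (7,8); next start ≥ 8 → (11,14); next start ≥ 14 → (15,16).
Selected 4 classes.

4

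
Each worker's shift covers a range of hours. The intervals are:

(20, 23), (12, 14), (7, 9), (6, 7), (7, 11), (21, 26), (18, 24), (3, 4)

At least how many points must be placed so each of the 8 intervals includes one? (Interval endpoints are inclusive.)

Process intervals by earliest right end; each time one isn't hit yet, stab at its right endpoint.
By right end: [3,4]  [6,7]  [7,9]  [7,11]  [12,14]  [20,23]  [18,24]  [21,26]
[3,4] uncovered → point at 4; [6,7] uncovered → point at 7; [12,14] uncovered → point at 14; [20,23] uncovered → point at 23.
Points: 4, 7, 14, 23 (4 total).

4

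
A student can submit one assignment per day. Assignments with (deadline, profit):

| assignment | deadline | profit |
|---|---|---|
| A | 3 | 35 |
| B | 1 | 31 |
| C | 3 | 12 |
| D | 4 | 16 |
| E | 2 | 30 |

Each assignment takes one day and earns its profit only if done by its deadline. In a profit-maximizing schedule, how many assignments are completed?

4

Take jobs in profit order; each goes to the latest open slot no later than its deadline.
Profit order: A=35 B=31 E=30 D=16 C=12
Assign: A→slot 3, B→slot 1, E→slot 2, D→slot 4, C skipped.
Slots: [1:B] [2:E] [3:A] [4:D]
4 of 5 scheduled.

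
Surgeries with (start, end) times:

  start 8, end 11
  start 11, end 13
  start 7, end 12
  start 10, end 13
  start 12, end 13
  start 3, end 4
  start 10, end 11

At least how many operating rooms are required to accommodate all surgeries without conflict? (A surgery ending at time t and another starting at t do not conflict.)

starts: [3, 7, 8, 10, 10, 11, 12]
ends:   [4, 11, 11, 12, 13, 13, 13]
s3→1 e4→0 s7→1 s8→2 s10→3 s10→4  — peak 4.

4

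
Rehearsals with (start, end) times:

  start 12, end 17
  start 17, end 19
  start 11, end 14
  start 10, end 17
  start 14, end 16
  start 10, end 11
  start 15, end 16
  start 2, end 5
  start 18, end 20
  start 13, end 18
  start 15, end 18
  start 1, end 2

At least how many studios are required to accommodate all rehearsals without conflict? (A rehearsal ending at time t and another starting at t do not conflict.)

6

The answer is the maximum number of intervals overlapping at any instant.
Events (time:±→running): 1:+→1 2:-→0 2:+→1 5:-→0 10:+→1 10:+→2 11:-→1 11:+→2 12:+→3 13:+→4 14:-→3 14:+→4 15:+→5 15:+→6 … peak 6.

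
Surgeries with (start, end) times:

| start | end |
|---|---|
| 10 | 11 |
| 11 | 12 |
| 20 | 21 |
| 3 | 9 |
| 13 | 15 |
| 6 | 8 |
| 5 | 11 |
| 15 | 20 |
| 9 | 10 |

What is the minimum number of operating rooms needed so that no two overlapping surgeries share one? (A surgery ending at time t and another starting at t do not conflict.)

3

starts: [3, 5, 6, 9, 10, 11, 13, 15, 20]
ends:   [8, 9, 10, 11, 11, 12, 15, 20, 21]
s3→1 s5→2 s6→3  — peak 3.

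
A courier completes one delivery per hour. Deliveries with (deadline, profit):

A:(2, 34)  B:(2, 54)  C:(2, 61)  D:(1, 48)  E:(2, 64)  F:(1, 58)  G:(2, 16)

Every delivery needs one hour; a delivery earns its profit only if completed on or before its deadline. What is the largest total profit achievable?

125

By profit: E(d2,64), C(d2,61), F(d1,58), B(d2,54), D(d1,48), A(d2,34), G(d2,16)
E→slot 2; C→slot 1; F skipped; B skipped; D skipped; A skipped; G skipped.
Profit = 61 + 64 = 125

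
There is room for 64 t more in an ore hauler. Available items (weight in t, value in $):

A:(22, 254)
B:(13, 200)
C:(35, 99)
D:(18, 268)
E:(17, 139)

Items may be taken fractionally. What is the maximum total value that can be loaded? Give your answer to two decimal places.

Greedy by value/weight ratio, highest first.
Ratios (sorted): B 15.38, D 14.89, A 11.55, E 8.18, C 2.83
take B (13 @ 200); take D (18 @ 268); take A (22 @ 254); take 11/17 of E → 89.94. Capacity used 64/64.
Total value = 811.94

811.94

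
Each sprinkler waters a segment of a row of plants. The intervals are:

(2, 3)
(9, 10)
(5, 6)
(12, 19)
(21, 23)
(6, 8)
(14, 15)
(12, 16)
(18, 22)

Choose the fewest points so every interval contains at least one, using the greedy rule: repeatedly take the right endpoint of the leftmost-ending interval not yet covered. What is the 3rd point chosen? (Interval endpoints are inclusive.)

Sort by right endpoint; whenever an interval is uncovered, place a point at its right end.
By right end: [2,3]  [5,6]  [6,8]  [9,10]  [14,15]  [12,16]  [12,19]  [18,22]  [21,23]
[2,3] uncovered → point at 3; [5,6] uncovered → point at 6; [9,10] uncovered → point at 10; [14,15] uncovered → point at 15; [18,22] uncovered → point at 22.
Points: 3, 6, 10, 15, 22 (5 total).

10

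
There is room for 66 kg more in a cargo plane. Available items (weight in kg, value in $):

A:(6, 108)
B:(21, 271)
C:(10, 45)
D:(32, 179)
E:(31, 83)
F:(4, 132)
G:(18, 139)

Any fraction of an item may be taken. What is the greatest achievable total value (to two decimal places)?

745.09

Greedy by value/weight ratio, highest first.
Ratios (sorted): F 33.00, A 18.00, B 12.90, G 7.72, D 5.59, C 4.50, E 2.68
take F (4 @ 132); take A (6 @ 108); take B (21 @ 271); take G (18 @ 139); take 17/32 of D → 95.09. Capacity used 66/66.
Total value = 745.09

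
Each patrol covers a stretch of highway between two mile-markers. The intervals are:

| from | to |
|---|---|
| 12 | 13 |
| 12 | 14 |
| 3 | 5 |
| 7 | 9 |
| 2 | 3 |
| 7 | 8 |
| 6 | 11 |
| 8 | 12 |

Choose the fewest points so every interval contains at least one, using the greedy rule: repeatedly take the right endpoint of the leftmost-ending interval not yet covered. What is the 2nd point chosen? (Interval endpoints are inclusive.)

Sort by right endpoint; whenever an interval is uncovered, place a point at its right end.
By right end: [2,3]  [3,5]  [7,8]  [7,9]  [6,11]  [8,12]  [12,13]  [12,14]
[2,3] uncovered → point at 3; [7,8] uncovered → point at 8; [12,13] uncovered → point at 13.
Points: 3, 8, 13 (3 total).

8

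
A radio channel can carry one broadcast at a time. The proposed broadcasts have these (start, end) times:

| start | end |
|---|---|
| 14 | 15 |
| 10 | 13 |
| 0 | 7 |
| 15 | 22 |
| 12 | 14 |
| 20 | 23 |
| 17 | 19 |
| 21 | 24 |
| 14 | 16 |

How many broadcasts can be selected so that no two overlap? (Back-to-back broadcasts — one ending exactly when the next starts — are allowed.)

Sort by end time and greedily take each interval whose start is ≥ the last chosen end.
Sorted by end: (0,7)  (10,13)  (12,14)  (14,15)  (14,16)  (17,19)  (15,22)  (20,23)  (21,24)
take (0,7); take (10,13); take (14,15); take (17,19); take (20,23).
Selected 5 broadcasts.

5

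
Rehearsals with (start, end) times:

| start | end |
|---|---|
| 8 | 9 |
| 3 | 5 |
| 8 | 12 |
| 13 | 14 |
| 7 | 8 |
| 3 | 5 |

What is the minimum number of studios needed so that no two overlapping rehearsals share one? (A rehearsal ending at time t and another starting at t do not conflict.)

2

The answer is the maximum number of intervals overlapping at any instant.
Events (time:±→running): 3:+→1 3:+→2 … peak 2.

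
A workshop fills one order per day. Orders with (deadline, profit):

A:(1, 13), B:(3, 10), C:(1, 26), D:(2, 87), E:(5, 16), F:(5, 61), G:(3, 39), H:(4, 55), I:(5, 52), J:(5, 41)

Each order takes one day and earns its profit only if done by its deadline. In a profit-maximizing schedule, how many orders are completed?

Profit order: D=87 F=61 H=55 I=52 J=41 G=39 C=26 E=16 A=13 B=10
Assign: D→slot 2, F→slot 5, H→slot 4, I→slot 3, J→slot 1, G skipped, C skipped, E skipped, A skipped, B skipped.
Slots: [1:J] [2:D] [3:I] [4:H] [5:F]
5 of 10 scheduled.

5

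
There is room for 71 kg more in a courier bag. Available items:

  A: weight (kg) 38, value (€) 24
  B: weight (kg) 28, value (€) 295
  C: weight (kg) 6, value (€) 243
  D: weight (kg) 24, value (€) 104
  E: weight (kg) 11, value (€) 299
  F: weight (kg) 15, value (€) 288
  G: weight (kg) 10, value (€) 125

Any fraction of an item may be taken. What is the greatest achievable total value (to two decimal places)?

1254.33

Sort by value per unit weight and fill in that order.
Order: C (243/6=40.50) > E (299/11=27.18) > F (288/15=19.20) > G (125/10=12.50) > B (295/28=10.54) > D (104/24=4.33) > A (24/38=0.63)
Fill: take C (6 @ 243) → take E (11 @ 299) → take F (15 @ 288) → take G (10 @ 125) → take B (28 @ 295) → take 1/24 of D → 4.33; 71/71 used.
Total value = 1254.33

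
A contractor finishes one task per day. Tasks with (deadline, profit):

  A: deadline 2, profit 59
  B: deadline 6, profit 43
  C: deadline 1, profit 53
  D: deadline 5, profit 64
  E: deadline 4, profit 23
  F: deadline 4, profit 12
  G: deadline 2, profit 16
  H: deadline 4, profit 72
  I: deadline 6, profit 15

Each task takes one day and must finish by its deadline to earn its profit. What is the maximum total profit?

314

Take jobs in profit order; each goes to the latest open slot no later than its deadline.
Profit order: H=72 D=64 A=59 C=53 B=43 E=23 G=16 I=15 F=12
Assign: H→slot 4, D→slot 5, A→slot 2, C→slot 1, B→slot 6, E→slot 3, G skipped, I skipped, F skipped.
Slots: [1:C] [2:A] [3:E] [4:H] [5:D] [6:B]
Profit = 53 + 59 + 23 + 72 + 64 + 43 = 314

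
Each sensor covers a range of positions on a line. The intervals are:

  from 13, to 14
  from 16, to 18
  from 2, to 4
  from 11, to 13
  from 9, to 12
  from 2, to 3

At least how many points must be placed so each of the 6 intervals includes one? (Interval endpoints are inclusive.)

Sorted: [2,3] [2,4] [9,12] [11,13] [13,14] [16,18]
{[2,3],[2,4]} hit by 3; {[9,12],[11,13]} hit by 12; {[13,14]} hit by 14; {[16,18]} hit by 18.
Points: 3, 12, 14, 18 (4 total).

4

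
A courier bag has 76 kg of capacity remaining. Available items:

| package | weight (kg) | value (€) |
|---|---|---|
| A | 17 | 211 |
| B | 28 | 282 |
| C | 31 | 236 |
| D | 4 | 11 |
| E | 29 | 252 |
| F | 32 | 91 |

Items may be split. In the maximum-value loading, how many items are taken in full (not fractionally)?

3

Sort by value per unit weight and fill in that order.
Ratios (sorted): A 12.41, B 10.07, E 8.69, C 7.61, F 2.84, D 2.75
take A (17 @ 211); take B (28 @ 282); take E (29 @ 252); take 2/31 of C → 15.23. Capacity used 76/76.
3 item(s) taken whole; one partial (take 2/31 of C).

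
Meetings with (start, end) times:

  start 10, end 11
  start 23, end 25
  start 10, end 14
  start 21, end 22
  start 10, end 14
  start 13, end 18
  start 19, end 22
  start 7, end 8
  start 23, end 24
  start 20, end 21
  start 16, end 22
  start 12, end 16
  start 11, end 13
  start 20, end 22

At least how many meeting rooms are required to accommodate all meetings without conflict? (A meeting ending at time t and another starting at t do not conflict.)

The answer is the maximum number of intervals overlapping at any instant.
Events (time:±→running): 7:+→1 8:-→0 10:+→1 10:+→2 10:+→3 11:-→2 11:+→3 12:+→4 … peak 4.

4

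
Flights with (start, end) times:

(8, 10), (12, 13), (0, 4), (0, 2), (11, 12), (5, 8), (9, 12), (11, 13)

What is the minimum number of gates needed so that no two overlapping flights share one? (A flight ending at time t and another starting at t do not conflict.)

3

The answer is the maximum number of intervals overlapping at any instant.
starts: [0, 0, 5, 8, 9, 11, 11, 12]
ends:   [2, 4, 8, 10, 12, 12, 13, 13]
s0→1 s0→2 e2→1 e4→0 s5→1 e8→0 s8→1 s9→2 e10→1 s11→2 s11→3  — peak 3.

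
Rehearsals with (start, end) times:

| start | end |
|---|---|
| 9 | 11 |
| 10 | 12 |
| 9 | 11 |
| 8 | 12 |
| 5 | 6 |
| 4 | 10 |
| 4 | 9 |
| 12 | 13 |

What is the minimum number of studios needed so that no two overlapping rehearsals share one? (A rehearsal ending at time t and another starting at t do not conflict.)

starts: [4, 4, 5, 8, 9, 9, 10, 12]
ends:   [6, 9, 10, 11, 11, 12, 12, 13]
s4→1 s4→2 s5→3 e6→2 s8→3 e9→2 s9→3 s9→4  — peak 4.

4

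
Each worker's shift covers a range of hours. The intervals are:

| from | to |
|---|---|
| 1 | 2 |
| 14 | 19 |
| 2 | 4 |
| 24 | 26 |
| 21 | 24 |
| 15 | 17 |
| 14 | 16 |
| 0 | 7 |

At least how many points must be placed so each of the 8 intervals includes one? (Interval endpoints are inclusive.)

Sort by right endpoint; whenever an interval is uncovered, place a point at its right end.
Sorted: [1,2] [2,4] [0,7] [14,16] [15,17] [14,19] [21,24] [24,26]
{[1,2],[2,4],[0,7]} hit by 2; {[14,16],[15,17],[14,19]} hit by 16; {[21,24],[24,26]} hit by 24.
Points: 2, 16, 24 (3 total).

3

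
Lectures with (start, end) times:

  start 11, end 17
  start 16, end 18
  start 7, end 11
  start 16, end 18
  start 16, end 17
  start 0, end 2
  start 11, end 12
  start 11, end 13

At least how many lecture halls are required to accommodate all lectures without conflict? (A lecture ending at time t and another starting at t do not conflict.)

Events (time:±→running): 0:+→1 2:-→0 7:+→1 11:-→0 11:+→1 11:+→2 11:+→3 12:-→2 13:-→1 16:+→2 16:+→3 16:+→4 … peak 4.

4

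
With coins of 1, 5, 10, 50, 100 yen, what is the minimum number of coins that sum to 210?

Greedy: take as many of the largest coin as possible, then repeat with the remainder.
210 − 2×100→10 − 1×10→0
Total coins = 2 + 1 = 3

3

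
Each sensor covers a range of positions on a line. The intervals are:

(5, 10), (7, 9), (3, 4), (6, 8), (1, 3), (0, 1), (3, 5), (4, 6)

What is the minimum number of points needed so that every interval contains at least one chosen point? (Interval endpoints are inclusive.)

By right end: [0,1]  [1,3]  [3,4]  [3,5]  [4,6]  [6,8]  [7,9]  [5,10]
[0,1] uncovered → point at 1; [3,4] uncovered → point at 4; [6,8] uncovered → point at 8.
Points: 1, 4, 8 (3 total).

3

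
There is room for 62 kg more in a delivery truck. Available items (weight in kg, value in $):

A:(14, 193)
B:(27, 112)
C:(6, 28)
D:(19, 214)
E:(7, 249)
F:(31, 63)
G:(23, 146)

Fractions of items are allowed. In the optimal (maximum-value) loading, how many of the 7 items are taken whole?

Greedy by value/weight ratio, highest first.
Ratios (sorted): E 35.57, A 13.79, D 11.26, G 6.35, C 4.67, B 4.15, F 2.03
take E (7 @ 249); take A (14 @ 193); take D (19 @ 214); take 22/23 of G → 139.65. Capacity used 62/62.
3 item(s) taken whole; one partial (take 22/23 of G).

3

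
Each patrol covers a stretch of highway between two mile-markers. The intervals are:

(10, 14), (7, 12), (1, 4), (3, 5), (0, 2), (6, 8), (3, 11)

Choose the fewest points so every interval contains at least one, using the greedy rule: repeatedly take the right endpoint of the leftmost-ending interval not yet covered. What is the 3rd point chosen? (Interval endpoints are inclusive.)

8

Process intervals by earliest right end; each time one isn't hit yet, stab at its right endpoint.
By right end: [0,2]  [1,4]  [3,5]  [6,8]  [3,11]  [7,12]  [10,14]
[0,2] uncovered → point at 2; [3,5] uncovered → point at 5; [6,8] uncovered → point at 8; [10,14] uncovered → point at 14.
Points: 2, 5, 8, 14 (4 total).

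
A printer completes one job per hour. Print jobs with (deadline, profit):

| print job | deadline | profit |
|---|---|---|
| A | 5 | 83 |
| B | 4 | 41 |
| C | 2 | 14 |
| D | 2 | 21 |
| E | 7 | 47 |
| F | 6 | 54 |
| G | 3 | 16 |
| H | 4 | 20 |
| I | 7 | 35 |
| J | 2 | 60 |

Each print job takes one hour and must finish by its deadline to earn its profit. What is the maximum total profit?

Sort by profit descending; place each in the latest free slot ≤ its deadline.
Profit order: A=83 J=60 F=54 E=47 B=41 I=35 D=21 H=20 G=16 C=14
Assign: A→slot 5, J→slot 2, F→slot 6, E→slot 7, B→slot 4, I→slot 3, D→slot 1, H skipped, G skipped, C skipped.
Slots: [1:D] [2:J] [3:I] [4:B] [5:A] [6:F] [7:E]
Profit = 21 + 60 + 35 + 41 + 83 + 54 + 47 = 341

341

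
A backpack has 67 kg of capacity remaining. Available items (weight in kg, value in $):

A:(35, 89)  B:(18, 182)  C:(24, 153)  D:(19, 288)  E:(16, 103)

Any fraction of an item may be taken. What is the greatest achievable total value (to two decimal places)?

Greedy by value/weight ratio, highest first.
Ratios (sorted): D 15.16, B 10.11, E 6.44, C 6.38, A 2.54
take D (19 @ 288); take B (18 @ 182); take E (16 @ 103); take 14/24 of C → 89.25. Capacity used 67/67.
Total value = 662.25

662.25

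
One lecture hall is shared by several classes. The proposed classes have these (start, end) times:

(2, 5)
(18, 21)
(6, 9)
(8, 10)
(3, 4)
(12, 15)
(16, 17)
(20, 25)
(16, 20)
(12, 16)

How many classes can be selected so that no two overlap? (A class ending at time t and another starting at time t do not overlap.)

Sort by end time and greedily take each interval whose start is ≥ the last chosen end.
Sorted by end: (3,4)  (2,5)  (6,9)  (8,10)  (12,15)  (12,16)  (16,17)  (16,20)  (18,21)  (20,25)
take (3,4); take (6,9); skip (8,10); take (12,15); take (16,17); take (18,21); skip (20,25).
Selected 5 classes.

5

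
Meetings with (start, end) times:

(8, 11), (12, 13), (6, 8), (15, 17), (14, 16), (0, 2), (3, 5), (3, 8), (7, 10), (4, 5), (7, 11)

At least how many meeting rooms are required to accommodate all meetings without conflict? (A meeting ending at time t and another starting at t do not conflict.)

4

The answer is the maximum number of intervals overlapping at any instant.
starts: [0, 3, 3, 4, 6, 7, 7, 8, 12, 14, 15]
ends:   [2, 5, 5, 8, 8, 10, 11, 11, 13, 16, 17]
s0→1 e2→0 s3→1 s3→2 s4→3 e5→2 e5→1 s6→2 s7→3 s7→4  — peak 4.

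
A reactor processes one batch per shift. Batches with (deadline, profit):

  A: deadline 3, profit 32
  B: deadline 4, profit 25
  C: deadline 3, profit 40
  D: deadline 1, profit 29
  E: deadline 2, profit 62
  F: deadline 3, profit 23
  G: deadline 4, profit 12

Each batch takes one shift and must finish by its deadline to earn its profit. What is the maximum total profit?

By profit: E(d2,62), C(d3,40), A(d3,32), D(d1,29), B(d4,25), F(d3,23), G(d4,12)
E→slot 2; C→slot 3; A→slot 1; D skipped; B→slot 4; F skipped; G skipped.
Profit = 32 + 62 + 40 + 25 = 159

159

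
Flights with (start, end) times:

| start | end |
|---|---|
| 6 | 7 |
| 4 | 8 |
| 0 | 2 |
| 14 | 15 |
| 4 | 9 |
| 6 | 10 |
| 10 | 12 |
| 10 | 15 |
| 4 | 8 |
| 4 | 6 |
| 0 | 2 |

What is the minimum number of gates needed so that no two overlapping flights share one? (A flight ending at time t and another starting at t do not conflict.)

Count concurrent intervals with a sweep; the peak is the room count.
starts: [0, 0, 4, 4, 4, 4, 6, 6, 10, 10, 14]
ends:   [2, 2, 6, 7, 8, 8, 9, 10, 12, 15, 15]
s0→1 s0→2 e2→1 e2→0 s4→1 s4→2 s4→3 s4→4 e6→3 s6→4 s6→5  — peak 5.

5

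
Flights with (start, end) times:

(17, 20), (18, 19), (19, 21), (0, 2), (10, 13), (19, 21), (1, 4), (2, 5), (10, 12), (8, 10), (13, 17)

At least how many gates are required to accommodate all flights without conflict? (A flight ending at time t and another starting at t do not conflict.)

starts: [0, 1, 2, 8, 10, 10, 13, 17, 18, 19, 19]
ends:   [2, 4, 5, 10, 12, 13, 17, 19, 20, 21, 21]
s0→1 s1→2 e2→1 s2→2 e4→1 e5→0 s8→1 e10→0 s10→1 s10→2 e12→1 e13→0 s13→1 e17→0 s17→1 s18→2 e19→1 s19→2 s19→3  — peak 3.

3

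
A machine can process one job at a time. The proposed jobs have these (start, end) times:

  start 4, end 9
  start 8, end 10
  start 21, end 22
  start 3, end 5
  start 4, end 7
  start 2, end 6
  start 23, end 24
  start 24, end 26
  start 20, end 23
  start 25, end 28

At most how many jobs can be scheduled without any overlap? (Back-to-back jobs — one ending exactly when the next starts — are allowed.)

5

Sort by end time and greedily take each interval whose start is ≥ the last chosen end.
Sorted by end: (3,5)  (2,6)  (4,7)  (4,9)  (8,10)  (21,22)  (20,23)  (23,24)  (24,26)  (25,28)
take (3,5); skip (2,6); take (8,10); take (21,22); skip (20,23); take (23,24); take (24,26).
Selected 5 jobs.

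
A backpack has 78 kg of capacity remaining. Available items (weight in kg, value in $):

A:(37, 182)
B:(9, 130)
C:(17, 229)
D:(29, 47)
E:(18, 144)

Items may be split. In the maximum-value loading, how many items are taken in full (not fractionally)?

3

Order: B (130/9=14.44) > C (229/17=13.47) > E (144/18=8.00) > A (182/37=4.92) > D (47/29=1.62)
Fill: take B (9 @ 130) → take C (17 @ 229) → take E (18 @ 144) → take 34/37 of A → 167.24; 78/78 used.
3 item(s) taken whole; one partial (take 34/37 of A).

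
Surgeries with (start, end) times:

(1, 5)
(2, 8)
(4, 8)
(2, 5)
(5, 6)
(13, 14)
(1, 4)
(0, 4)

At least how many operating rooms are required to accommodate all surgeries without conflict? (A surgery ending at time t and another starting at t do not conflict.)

Events (time:±→running): 0:+→1 1:+→2 1:+→3 2:+→4 2:+→5 … peak 5.

5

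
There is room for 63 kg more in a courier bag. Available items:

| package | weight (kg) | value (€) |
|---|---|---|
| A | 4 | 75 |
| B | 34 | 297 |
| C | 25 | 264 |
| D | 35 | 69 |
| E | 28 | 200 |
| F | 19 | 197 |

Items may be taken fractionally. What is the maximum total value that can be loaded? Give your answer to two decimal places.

667.03

Greedy by value/weight ratio, highest first.
Ratios (sorted): A 18.75, C 10.56, F 10.37, B 8.74, E 7.14, D 1.97
take A (4 @ 75); take C (25 @ 264); take F (19 @ 197); take 15/34 of B → 131.03. Capacity used 63/63.
Total value = 667.03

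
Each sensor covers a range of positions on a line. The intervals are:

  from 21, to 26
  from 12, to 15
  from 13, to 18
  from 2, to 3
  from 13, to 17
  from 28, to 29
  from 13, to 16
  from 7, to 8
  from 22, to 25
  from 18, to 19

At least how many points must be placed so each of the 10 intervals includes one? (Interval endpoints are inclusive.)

Process intervals by earliest right end; each time one isn't hit yet, stab at its right endpoint.
Sorted: [2,3] [7,8] [12,15] [13,16] [13,17] [13,18] [18,19] [22,25] [21,26] [28,29]
{[2,3]} hit by 3; {[7,8]} hit by 8; {[12,15],[13,16],[13,17],[13,18]} hit by 15; {[18,19]} hit by 19; {[22,25],[21,26]} hit by 25; {[28,29]} hit by 29.
Points: 3, 8, 15, 19, 25, 29 (6 total).

6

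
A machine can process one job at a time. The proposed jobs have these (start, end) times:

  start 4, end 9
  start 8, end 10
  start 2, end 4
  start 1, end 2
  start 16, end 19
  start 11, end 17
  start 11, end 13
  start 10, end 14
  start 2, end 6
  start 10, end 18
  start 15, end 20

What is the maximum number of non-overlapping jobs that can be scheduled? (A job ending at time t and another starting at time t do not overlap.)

5

Sort by end time and greedily take each interval whose start is ≥ the last chosen end.
By end time: (1,2), (2,4), (2,6), (4,9), (8,10), (11,13), (10,14), (11,17), (10,18), (16,19), (15,20).
Pick (1,2); next start ≥ 2 → (2,4); next start ≥ 4 → (4,9); next start ≥ 9 → (11,13); next start ≥ 13 → (16,19).
Selected 5 jobs.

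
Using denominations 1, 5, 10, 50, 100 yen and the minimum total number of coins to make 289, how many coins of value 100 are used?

2

Use the largest denomination that fits, subtract, and repeat.
289 − 2×100→89 − 1×50→39 − 3×10→9 − 1×5→4 − 4×1→0
Count of 100: 2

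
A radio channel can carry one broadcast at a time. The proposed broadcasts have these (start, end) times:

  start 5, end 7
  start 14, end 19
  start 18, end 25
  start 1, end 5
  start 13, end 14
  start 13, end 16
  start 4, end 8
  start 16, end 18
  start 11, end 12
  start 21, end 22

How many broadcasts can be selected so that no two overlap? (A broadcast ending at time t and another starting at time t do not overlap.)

6

Sorted by end: (1,5)  (5,7)  (4,8)  (11,12)  (13,14)  (13,16)  (16,18)  (14,19)  (21,22)  (18,25)
take (1,5); take (5,7); take (11,12); take (13,14); take (16,18); take (21,22).
Selected 6 broadcasts.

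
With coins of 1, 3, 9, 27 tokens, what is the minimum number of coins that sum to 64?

Use the largest denomination that fits, subtract, and repeat.
64 = 2×27 + 1×9 + 1×1
Total coins = 2 + 1 + 1 = 4

4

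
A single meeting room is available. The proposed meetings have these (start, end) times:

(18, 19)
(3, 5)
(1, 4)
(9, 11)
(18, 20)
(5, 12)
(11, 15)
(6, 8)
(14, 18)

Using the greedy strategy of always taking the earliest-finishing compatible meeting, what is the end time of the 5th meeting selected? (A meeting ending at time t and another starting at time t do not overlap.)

19

Order by finish time; keep every interval that doesn't clash with the previous kept one.
Sorted by end: (1,4)  (3,5)  (6,8)  (9,11)  (5,12)  (11,15)  (14,18)  (18,19)  (18,20)
take (1,4); skip (3,5); take (6,8); take (9,11); skip (5,12); take (11,15); take (18,19); skip (18,20).
Selected: (1,4) (6,8) (9,11) (11,15) (18,19)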